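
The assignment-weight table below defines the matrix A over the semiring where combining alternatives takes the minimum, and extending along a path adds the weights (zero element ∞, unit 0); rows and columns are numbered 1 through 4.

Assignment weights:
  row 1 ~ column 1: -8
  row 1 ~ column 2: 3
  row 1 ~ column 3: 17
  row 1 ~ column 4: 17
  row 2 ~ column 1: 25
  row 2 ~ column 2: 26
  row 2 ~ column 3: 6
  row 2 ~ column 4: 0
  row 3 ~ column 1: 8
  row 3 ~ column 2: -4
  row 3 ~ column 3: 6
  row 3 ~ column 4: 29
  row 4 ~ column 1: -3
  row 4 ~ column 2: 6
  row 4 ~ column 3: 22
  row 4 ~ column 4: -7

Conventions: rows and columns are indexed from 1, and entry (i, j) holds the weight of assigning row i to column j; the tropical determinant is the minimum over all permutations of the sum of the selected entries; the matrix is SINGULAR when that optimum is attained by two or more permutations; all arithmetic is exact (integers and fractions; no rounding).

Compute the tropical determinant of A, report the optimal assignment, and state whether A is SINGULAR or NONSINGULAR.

σ = (1, 2, 3, 4): (-8) + 26 + 6 + (-7) = 17
σ = (1, 2, 4, 3): (-8) + 26 + 29 + 22 = 69
σ = (1, 3, 2, 4): (-8) + 6 + (-4) + (-7) = -13
σ = (1, 3, 4, 2): (-8) + 6 + 29 + 6 = 33
σ = (1, 4, 2, 3): (-8) + 0 + (-4) + 22 = 10
σ = (1, 4, 3, 2): (-8) + 0 + 6 + 6 = 4
σ = (2, 1, 3, 4): 3 + 25 + 6 + (-7) = 27
σ = (2, 1, 4, 3): 3 + 25 + 29 + 22 = 79
σ = (2, 3, 1, 4): 3 + 6 + 8 + (-7) = 10
σ = (2, 3, 4, 1): 3 + 6 + 29 + (-3) = 35
σ = (2, 4, 1, 3): 3 + 0 + 8 + 22 = 33
σ = (2, 4, 3, 1): 3 + 0 + 6 + (-3) = 6
σ = (3, 1, 2, 4): 17 + 25 + (-4) + (-7) = 31
σ = (3, 1, 4, 2): 17 + 25 + 29 + 6 = 77
σ = (3, 2, 1, 4): 17 + 26 + 8 + (-7) = 44
σ = (3, 2, 4, 1): 17 + 26 + 29 + (-3) = 69
σ = (3, 4, 1, 2): 17 + 0 + 8 + 6 = 31
σ = (3, 4, 2, 1): 17 + 0 + (-4) + (-3) = 10
σ = (4, 1, 2, 3): 17 + 25 + (-4) + 22 = 60
σ = (4, 1, 3, 2): 17 + 25 + 6 + 6 = 54
σ = (4, 2, 1, 3): 17 + 26 + 8 + 22 = 73
σ = (4, 2, 3, 1): 17 + 26 + 6 + (-3) = 46
σ = (4, 3, 1, 2): 17 + 6 + 8 + 6 = 37
σ = (4, 3, 2, 1): 17 + 6 + (-4) + (-3) = 16
Optimal value attained by: σ = (1, 3, 2, 4).
Answer: det⊕(A) = -13; verdict: NONSINGULAR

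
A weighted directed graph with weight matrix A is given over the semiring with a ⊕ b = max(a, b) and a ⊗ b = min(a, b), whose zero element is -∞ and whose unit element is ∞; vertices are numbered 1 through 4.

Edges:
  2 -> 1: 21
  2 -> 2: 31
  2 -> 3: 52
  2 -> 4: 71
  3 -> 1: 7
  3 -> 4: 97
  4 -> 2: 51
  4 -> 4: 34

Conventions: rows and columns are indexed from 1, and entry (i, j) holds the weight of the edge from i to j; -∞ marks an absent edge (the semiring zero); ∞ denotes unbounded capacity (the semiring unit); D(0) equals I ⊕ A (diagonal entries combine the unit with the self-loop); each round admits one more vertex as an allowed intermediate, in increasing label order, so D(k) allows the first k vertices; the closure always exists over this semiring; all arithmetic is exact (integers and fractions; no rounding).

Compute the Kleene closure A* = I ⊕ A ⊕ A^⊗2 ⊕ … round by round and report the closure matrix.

D(0):
  [∞, -∞, -∞, -∞]
  [21, ∞, 52, 71]
  [7, -∞, ∞, 97]
  [-∞, 51, -∞, ∞]
D(1):
  [∞, -∞, -∞, -∞]
  [21, ∞, 52, 71]
  [7, -∞, ∞, 97]
  [-∞, 51, -∞, ∞]
D(2):
  [∞, -∞, -∞, -∞]
  [21, ∞, 52, 71]
  [7, -∞, ∞, 97]
  [21, 51, 51, ∞]
D(3):
  [∞, -∞, -∞, -∞]
  [21, ∞, 52, 71]
  [7, -∞, ∞, 97]
  [21, 51, 51, ∞]
D(4):
  [∞, -∞, -∞, -∞]
  [21, ∞, 52, 71]
  [21, 51, ∞, 97]
  [21, 51, 51, ∞]
Answer: A* = [[∞, -∞, -∞, -∞], [21, ∞, 52, 71], [21, 51, ∞, 97], [21, 51, 51, ∞]]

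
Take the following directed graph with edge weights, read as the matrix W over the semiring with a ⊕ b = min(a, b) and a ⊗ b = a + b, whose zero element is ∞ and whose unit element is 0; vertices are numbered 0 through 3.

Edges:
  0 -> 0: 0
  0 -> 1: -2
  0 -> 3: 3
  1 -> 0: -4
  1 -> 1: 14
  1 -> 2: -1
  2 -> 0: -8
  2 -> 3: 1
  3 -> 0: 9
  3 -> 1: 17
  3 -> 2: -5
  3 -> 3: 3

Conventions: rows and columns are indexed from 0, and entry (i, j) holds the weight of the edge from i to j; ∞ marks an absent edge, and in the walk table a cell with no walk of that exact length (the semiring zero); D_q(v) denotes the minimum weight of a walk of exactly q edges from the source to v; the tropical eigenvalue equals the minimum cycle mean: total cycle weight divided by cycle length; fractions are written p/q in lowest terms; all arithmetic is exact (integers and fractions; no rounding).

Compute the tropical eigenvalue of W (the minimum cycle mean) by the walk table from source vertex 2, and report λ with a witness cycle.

q=0: [∞, ∞, 0, ∞]
q=1: [-8, ∞, ∞, 1]
q=2: [-8, -10, -4, -5]
q=3: [-14, -10, -11, -5]
q=4: [-19, -16, -11, -11]
Optimal cycle mean attained by: cycle 0->1->2->0, total (-2) + (-1) + (-8), length 3.
Answer: λ = -11/3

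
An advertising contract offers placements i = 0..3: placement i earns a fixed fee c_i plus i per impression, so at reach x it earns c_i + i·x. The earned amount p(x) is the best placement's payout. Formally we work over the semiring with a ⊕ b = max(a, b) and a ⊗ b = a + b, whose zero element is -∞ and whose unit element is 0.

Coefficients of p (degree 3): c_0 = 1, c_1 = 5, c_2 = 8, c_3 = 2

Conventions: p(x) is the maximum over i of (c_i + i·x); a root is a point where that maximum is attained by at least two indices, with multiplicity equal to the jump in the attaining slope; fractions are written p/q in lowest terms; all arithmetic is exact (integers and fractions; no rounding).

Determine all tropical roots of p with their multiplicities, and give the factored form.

hull edge (i=0, c=1) to (i=1, c=5): slope 4, span 1
hull edge (i=1, c=5) to (i=2, c=8): slope 3, span 1
hull edge (i=2, c=8) to (i=3, c=2): slope -6, span 1
Factored form: p(x) = 2 ⊗ (x ⊕ (-4)) ⊗ (x ⊕ (-3)) ⊗ (x ⊕ 6)
Answer: roots = -4 (mult 1), -3 (mult 1), 6 (mult 1)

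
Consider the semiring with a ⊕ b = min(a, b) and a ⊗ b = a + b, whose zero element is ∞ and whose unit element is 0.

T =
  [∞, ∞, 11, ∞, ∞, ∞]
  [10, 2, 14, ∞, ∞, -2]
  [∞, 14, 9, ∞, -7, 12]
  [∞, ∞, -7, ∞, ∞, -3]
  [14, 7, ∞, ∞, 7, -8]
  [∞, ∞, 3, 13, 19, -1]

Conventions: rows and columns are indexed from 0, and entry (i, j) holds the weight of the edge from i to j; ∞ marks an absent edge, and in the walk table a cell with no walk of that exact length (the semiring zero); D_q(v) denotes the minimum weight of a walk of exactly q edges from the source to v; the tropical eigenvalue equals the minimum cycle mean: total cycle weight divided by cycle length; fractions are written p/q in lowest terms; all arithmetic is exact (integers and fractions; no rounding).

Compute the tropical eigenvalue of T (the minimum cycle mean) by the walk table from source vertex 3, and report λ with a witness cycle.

q=0: [∞, ∞, ∞, 0, ∞, ∞]
q=1: [∞, ∞, -7, ∞, ∞, -3]
q=2: [∞, 7, 0, 10, -14, -4]
q=3: [0, -7, -1, 9, -7, -22]
q=4: [3, -5, -19, -9, -8, -23]
q=5: [5, -5, -20, -10, -26, -24]
q=6: [-12, -19, -21, -11, -27, -34]
Optimal cycle mean attained by: cycle 2->4->5->2, total (-7) + (-8) + 3, length 3.
Answer: λ = -4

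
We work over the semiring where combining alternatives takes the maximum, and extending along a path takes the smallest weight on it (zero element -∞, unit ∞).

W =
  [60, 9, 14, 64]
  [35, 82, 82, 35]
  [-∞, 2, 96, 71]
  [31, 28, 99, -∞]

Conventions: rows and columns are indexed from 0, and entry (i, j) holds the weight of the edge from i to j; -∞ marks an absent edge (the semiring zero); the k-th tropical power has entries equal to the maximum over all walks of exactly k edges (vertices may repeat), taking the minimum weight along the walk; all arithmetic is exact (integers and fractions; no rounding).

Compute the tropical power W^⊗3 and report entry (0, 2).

W^⊗2:
  [60, 28, 64, 60]
  [35, 82, 82, 71]
  [31, 28, 96, 71]
  [31, 28, 96, 71]
W^⊗3:
  [60, 28, 64, 64]
  [35, 82, 82, 71]
  [31, 28, 96, 71]
  [31, 28, 96, 71]
Key observation: the optimum is the walk 0->3->2->2, with weight 64 min 99 min 96 = 64.
Optimal value attained by: walk 0->3->2->2.
Answer: (W^⊗3)[0][2] = 64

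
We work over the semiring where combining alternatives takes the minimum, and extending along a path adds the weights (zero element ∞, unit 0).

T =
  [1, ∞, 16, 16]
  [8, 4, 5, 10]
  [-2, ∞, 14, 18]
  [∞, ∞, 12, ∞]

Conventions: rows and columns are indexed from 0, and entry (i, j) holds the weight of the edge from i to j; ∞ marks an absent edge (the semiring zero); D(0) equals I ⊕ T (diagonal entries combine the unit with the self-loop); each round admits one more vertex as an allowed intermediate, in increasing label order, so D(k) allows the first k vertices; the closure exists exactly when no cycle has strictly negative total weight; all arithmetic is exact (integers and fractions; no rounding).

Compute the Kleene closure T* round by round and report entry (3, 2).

D(0):
  [0, ∞, 16, 16]
  [8, 0, 5, 10]
  [-2, ∞, 0, 18]
  [∞, ∞, 12, 0]
D(1):
  [0, ∞, 16, 16]
  [8, 0, 5, 10]
  [-2, ∞, 0, 14]
  [∞, ∞, 12, 0]
D(2):
  [0, ∞, 16, 16]
  [8, 0, 5, 10]
  [-2, ∞, 0, 14]
  [∞, ∞, 12, 0]
D(3):
  [0, ∞, 16, 16]
  [3, 0, 5, 10]
  [-2, ∞, 0, 14]
  [10, ∞, 12, 0]
D(4):
  [0, ∞, 16, 16]
  [3, 0, 5, 10]
  [-2, ∞, 0, 14]
  [10, ∞, 12, 0]
Answer: T*[3][2] = 12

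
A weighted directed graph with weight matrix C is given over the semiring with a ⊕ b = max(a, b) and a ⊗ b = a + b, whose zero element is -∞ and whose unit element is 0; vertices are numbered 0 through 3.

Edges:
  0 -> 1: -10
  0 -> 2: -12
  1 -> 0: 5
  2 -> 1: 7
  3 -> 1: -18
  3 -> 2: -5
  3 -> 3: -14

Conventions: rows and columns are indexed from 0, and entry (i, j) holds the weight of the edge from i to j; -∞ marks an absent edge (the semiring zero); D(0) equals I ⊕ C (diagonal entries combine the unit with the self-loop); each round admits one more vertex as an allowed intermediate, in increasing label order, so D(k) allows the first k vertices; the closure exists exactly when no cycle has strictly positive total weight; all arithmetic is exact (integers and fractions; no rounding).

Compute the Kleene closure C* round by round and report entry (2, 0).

D(0):
  [0, -10, -12, -∞]
  [5, 0, -∞, -∞]
  [-∞, 7, 0, -∞]
  [-∞, -18, -5, 0]
D(1):
  [0, -10, -12, -∞]
  [5, 0, -7, -∞]
  [-∞, 7, 0, -∞]
  [-∞, -18, -5, 0]
D(2):
  [0, -10, -12, -∞]
  [5, 0, -7, -∞]
  [12, 7, 0, -∞]
  [-13, -18, -5, 0]
D(3):
  [0, -5, -12, -∞]
  [5, 0, -7, -∞]
  [12, 7, 0, -∞]
  [7, 2, -5, 0]
D(4):
  [0, -5, -12, -∞]
  [5, 0, -7, -∞]
  [12, 7, 0, -∞]
  [7, 2, -5, 0]
Answer: C*[2][0] = 12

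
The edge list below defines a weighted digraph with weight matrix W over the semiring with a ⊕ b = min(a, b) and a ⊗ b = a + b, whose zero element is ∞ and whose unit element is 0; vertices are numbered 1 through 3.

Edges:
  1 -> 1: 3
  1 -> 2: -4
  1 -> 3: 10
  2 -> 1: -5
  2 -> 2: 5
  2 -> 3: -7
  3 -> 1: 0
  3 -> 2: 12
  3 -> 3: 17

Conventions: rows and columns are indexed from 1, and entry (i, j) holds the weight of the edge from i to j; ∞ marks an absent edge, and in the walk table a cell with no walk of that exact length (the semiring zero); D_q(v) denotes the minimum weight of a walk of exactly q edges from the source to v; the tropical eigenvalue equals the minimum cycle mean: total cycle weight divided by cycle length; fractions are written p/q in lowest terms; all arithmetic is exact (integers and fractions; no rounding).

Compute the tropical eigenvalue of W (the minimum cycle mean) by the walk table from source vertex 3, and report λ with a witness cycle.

q=0: [∞, ∞, 0]
q=1: [0, 12, 17]
q=2: [3, -4, 5]
q=3: [-9, -1, -11]
Optimal cycle mean attained by: cycle 1->2->1, total (-4) + (-5), length 2.
Answer: λ = -9/2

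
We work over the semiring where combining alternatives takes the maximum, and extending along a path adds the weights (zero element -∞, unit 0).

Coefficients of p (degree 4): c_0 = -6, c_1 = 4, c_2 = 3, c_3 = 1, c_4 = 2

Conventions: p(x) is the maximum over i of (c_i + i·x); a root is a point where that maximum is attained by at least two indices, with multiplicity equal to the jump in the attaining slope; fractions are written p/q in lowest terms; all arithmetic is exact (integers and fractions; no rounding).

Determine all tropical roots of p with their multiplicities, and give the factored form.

hull edge (i=0, c=-6) to (i=1, c=4): slope 10, span 1
hull edge (i=1, c=4) to (i=4, c=2): slope -2/3, span 3
Factored form: p(x) = 2 ⊗ (x ⊕ (-10)) ⊗ (x ⊕ 2/3) ⊗ (x ⊕ 2/3) ⊗ (x ⊕ 2/3)
Answer: roots = -10 (mult 1), 2/3 (mult 3)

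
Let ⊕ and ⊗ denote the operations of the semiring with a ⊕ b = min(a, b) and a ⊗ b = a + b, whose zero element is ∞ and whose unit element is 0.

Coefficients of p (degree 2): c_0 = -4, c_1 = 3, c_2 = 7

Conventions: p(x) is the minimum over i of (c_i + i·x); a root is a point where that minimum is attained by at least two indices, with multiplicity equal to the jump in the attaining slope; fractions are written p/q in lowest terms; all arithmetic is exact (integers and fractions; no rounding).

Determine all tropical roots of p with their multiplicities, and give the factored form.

hull edge (i=0, c=-4) to (i=2, c=7): slope 11/2, span 2
Factored form: p(x) = 7 ⊗ (x ⊕ (-11/2)) ⊗ (x ⊕ (-11/2))
Answer: roots = -11/2 (mult 2)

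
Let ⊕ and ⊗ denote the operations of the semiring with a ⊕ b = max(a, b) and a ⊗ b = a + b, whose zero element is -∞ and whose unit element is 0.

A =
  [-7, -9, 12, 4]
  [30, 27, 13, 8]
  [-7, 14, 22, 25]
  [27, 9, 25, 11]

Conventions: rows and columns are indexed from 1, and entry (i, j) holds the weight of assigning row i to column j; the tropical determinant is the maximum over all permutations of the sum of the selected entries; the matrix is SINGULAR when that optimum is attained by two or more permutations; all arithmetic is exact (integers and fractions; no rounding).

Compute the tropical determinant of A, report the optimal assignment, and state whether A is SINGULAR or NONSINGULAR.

σ = (1, 2, 3, 4): (-7) + 27 + 22 + 11 = 53
σ = (1, 2, 4, 3): (-7) + 27 + 25 + 25 = 70
σ = (1, 3, 2, 4): (-7) + 13 + 14 + 11 = 31
σ = (1, 3, 4, 2): (-7) + 13 + 25 + 9 = 40
σ = (1, 4, 2, 3): (-7) + 8 + 14 + 25 = 40
σ = (1, 4, 3, 2): (-7) + 8 + 22 + 9 = 32
σ = (2, 1, 3, 4): (-9) + 30 + 22 + 11 = 54
σ = (2, 1, 4, 3): (-9) + 30 + 25 + 25 = 71
σ = (2, 3, 1, 4): (-9) + 13 + (-7) + 11 = 8
σ = (2, 3, 4, 1): (-9) + 13 + 25 + 27 = 56
σ = (2, 4, 1, 3): (-9) + 8 + (-7) + 25 = 17
σ = (2, 4, 3, 1): (-9) + 8 + 22 + 27 = 48
σ = (3, 1, 2, 4): 12 + 30 + 14 + 11 = 67
σ = (3, 1, 4, 2): 12 + 30 + 25 + 9 = 76
σ = (3, 2, 1, 4): 12 + 27 + (-7) + 11 = 43
σ = (3, 2, 4, 1): 12 + 27 + 25 + 27 = 91
σ = (3, 4, 1, 2): 12 + 8 + (-7) + 9 = 22
σ = (3, 4, 2, 1): 12 + 8 + 14 + 27 = 61
σ = (4, 1, 2, 3): 4 + 30 + 14 + 25 = 73
σ = (4, 1, 3, 2): 4 + 30 + 22 + 9 = 65
σ = (4, 2, 1, 3): 4 + 27 + (-7) + 25 = 49
σ = (4, 2, 3, 1): 4 + 27 + 22 + 27 = 80
σ = (4, 3, 1, 2): 4 + 13 + (-7) + 9 = 19
σ = (4, 3, 2, 1): 4 + 13 + 14 + 27 = 58
Optimal value attained by: σ = (3, 2, 4, 1).
Answer: det⊕(A) = 91; verdict: NONSINGULAR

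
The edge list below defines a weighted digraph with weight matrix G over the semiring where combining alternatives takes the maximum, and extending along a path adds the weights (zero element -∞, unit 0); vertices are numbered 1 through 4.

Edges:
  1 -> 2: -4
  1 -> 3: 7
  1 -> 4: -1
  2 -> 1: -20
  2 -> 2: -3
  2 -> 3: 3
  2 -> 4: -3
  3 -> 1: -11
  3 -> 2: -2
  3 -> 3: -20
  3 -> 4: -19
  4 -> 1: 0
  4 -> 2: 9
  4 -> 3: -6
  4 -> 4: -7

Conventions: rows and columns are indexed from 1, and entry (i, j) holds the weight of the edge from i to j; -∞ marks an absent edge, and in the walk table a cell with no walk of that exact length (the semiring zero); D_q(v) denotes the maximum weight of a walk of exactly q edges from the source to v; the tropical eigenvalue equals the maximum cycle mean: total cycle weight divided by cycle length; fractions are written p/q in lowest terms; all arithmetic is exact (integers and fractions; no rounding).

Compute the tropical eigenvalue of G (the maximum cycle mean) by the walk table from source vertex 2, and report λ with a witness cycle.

q=0: [-∞, 0, -∞, -∞]
q=1: [-20, -3, 3, -3]
q=2: [-3, 6, 0, -6]
q=3: [-6, 3, 9, 3]
q=4: [3, 12, 6, 0]
Optimal cycle mean attained by: cycle 2->4->2, total (-3) + 9, length 2.
Answer: λ = 3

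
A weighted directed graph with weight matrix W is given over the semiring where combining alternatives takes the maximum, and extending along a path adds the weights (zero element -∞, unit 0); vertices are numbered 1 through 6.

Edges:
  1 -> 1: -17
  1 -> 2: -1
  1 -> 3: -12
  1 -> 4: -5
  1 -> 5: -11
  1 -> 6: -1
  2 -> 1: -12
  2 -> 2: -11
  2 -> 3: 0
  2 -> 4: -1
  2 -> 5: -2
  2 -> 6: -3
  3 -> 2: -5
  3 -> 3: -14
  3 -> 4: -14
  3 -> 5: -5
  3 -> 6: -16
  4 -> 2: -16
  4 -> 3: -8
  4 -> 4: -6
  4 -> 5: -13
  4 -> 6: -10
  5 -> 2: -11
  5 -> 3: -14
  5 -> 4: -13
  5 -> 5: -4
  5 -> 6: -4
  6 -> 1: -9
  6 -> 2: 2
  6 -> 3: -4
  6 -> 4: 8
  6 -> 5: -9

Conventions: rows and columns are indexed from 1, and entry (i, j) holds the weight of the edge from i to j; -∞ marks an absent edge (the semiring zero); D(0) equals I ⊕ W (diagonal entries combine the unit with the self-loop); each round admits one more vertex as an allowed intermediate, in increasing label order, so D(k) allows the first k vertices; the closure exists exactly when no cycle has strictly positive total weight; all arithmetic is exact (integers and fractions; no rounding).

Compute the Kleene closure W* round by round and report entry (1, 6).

D(0):
  [0, -1, -12, -5, -11, -1]
  [-12, 0, 0, -1, -2, -3]
  [-∞, -5, 0, -14, -5, -16]
  [-∞, -16, -8, 0, -13, -10]
  [-∞, -11, -14, -13, 0, -4]
  [-9, 2, -4, 8, -9, 0]
D(1):
  [0, -1, -12, -5, -11, -1]
  [-12, 0, 0, -1, -2, -3]
  [-∞, -5, 0, -14, -5, -16]
  [-∞, -16, -8, 0, -13, -10]
  [-∞, -11, -14, -13, 0, -4]
  [-9, 2, -4, 8, -9, 0]
D(2):
  [0, -1, -1, -2, -3, -1]
  [-12, 0, 0, -1, -2, -3]
  [-17, -5, 0, -6, -5, -8]
  [-28, -16, -8, 0, -13, -10]
  [-23, -11, -11, -12, 0, -4]
  [-9, 2, 2, 8, 0, 0]
D(3):
  [0, -1, -1, -2, -3, -1]
  [-12, 0, 0, -1, -2, -3]
  [-17, -5, 0, -6, -5, -8]
  [-25, -13, -8, 0, -13, -10]
  [-23, -11, -11, -12, 0, -4]
  [-9, 2, 2, 8, 0, 0]
D(4):
  [0, -1, -1, -2, -3, -1]
  [-12, 0, 0, -1, -2, -3]
  [-17, -5, 0, -6, -5, -8]
  [-25, -13, -8, 0, -13, -10]
  [-23, -11, -11, -12, 0, -4]
  [-9, 2, 2, 8, 0, 0]
D(5):
  [0, -1, -1, -2, -3, -1]
  [-12, 0, 0, -1, -2, -3]
  [-17, -5, 0, -6, -5, -8]
  [-25, -13, -8, 0, -13, -10]
  [-23, -11, -11, -12, 0, -4]
  [-9, 2, 2, 8, 0, 0]
D(6):
  [0, 1, 1, 7, -1, -1]
  [-12, 0, 0, 5, -2, -3]
  [-17, -5, 0, 0, -5, -8]
  [-19, -8, -8, 0, -10, -10]
  [-13, -2, -2, 4, 0, -4]
  [-9, 2, 2, 8, 0, 0]
Answer: W*[1][6] = -1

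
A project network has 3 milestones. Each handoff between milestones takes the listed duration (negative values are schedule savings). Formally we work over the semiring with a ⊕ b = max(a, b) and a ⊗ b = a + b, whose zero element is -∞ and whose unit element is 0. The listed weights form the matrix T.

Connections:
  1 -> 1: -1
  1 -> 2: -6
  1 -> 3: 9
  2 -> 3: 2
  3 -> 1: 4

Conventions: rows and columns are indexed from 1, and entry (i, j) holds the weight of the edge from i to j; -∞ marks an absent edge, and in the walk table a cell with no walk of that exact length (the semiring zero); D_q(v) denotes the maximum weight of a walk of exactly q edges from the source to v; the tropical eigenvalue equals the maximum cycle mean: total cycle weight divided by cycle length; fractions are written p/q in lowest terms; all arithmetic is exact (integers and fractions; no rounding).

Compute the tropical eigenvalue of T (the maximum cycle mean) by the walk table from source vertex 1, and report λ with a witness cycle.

q=0: [0, -∞, -∞]
q=1: [-1, -6, 9]
q=2: [13, -7, 8]
q=3: [12, 7, 22]
Optimal cycle mean attained by: cycle 1->3->1, total 9 + 4, length 2.
Answer: λ = 13/2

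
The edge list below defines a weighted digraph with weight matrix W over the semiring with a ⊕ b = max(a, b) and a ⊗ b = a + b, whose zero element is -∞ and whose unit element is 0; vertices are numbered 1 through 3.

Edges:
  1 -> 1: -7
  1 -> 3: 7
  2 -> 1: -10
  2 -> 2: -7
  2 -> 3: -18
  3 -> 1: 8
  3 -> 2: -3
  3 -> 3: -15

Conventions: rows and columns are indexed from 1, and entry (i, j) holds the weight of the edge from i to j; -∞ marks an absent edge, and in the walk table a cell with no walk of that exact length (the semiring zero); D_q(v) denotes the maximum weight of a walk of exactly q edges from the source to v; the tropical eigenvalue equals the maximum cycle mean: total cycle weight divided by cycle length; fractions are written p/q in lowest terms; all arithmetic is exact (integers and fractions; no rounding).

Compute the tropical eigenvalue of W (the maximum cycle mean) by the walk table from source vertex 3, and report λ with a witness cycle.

q=0: [-∞, -∞, 0]
q=1: [8, -3, -15]
q=2: [1, -10, 15]
q=3: [23, 12, 8]
Optimal cycle mean attained by: cycle 1->3->1, total 7 + 8, length 2.
Answer: λ = 15/2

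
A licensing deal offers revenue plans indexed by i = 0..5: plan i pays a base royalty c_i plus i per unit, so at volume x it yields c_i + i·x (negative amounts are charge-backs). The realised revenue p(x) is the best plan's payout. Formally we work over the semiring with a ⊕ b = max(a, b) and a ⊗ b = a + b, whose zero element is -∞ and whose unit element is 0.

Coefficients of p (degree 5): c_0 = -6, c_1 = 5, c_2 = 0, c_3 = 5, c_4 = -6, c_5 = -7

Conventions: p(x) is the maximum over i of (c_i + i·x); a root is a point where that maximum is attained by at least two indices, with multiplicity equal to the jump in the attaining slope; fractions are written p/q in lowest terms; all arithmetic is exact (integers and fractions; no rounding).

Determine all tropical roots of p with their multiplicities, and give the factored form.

hull edge (i=0, c=-6) to (i=1, c=5): slope 11, span 1
hull edge (i=1, c=5) to (i=3, c=5): slope 0, span 2
hull edge (i=3, c=5) to (i=5, c=-7): slope -6, span 2
Factored form: p(x) = -7 ⊗ (x ⊕ (-11)) ⊗ (x ⊕ 0) ⊗ (x ⊕ 0) ⊗ (x ⊕ 6) ⊗ (x ⊕ 6)
Answer: roots = -11 (mult 1), 0 (mult 2), 6 (mult 2)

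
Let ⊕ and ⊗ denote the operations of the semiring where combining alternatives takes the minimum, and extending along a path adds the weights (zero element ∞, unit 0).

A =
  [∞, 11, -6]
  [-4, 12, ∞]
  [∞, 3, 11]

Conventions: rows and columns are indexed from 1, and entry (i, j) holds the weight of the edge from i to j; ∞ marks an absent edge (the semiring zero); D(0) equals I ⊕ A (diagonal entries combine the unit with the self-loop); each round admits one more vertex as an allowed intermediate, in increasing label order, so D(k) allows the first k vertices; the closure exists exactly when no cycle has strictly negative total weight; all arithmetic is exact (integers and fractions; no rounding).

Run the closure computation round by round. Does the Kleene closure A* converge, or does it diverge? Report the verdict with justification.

D(0):
  [0, 11, -6]
  [-4, 0, ∞]
  [∞, 3, 0]
D(1):
  [0, 11, -6]
  [-4, 0, -10]
  [∞, 3, 0]
Detection: at round 2, diagonal entry (3, 3) turns strictly negative.
Key observation: the cycle 3->2->1->3 has total weight 3 + (-4) + (-6), which is strictly negative.
Answer: DIVERGES — negative cycle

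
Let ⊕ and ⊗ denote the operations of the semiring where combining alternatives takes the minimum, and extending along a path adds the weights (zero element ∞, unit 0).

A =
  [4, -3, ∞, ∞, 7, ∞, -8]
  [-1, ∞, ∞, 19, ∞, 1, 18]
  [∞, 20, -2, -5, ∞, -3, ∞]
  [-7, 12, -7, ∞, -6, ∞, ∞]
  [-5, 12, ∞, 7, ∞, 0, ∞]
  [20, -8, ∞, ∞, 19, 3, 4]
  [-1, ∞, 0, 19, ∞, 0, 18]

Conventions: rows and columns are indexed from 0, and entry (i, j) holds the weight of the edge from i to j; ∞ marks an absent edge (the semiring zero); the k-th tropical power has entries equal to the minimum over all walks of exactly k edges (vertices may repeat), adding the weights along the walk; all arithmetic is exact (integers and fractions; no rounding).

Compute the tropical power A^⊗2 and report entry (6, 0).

A^⊗2:
  [-9, 1, -8, 11, 11, -8, -4]
  [3, -7, 12, 37, 6, 4, -9]
  [-12, -11, -12, -7, -11, -5, 1]
  [-11, -10, -9, -12, 0, -10, -15]
  [-1, -8, 0, 31, 1, 3, -13]
  [-9, -5, 4, 11, 22, -7, 7]
  [3, -8, -2, -5, 6, -3, -9]
Key observation: the optimum is the walk 6->0->0, with weight (-1) + 4 = 3.
Optimal value attained by: walk 6->0->0.
Answer: (A^⊗2)[6][0] = 3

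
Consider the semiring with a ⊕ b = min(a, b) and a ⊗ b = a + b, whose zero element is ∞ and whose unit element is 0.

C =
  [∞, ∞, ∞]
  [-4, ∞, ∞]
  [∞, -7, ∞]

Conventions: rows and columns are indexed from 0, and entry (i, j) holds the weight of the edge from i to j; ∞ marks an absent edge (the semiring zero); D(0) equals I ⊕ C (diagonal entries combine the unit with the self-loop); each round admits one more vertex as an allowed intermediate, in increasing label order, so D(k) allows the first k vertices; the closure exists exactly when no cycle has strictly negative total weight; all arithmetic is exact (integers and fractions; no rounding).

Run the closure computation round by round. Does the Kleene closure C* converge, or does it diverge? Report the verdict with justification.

D(0):
  [0, ∞, ∞]
  [-4, 0, ∞]
  [∞, -7, 0]
D(1):
  [0, ∞, ∞]
  [-4, 0, ∞]
  [∞, -7, 0]
D(2):
  [0, ∞, ∞]
  [-4, 0, ∞]
  [-11, -7, 0]
D(3):
  [0, ∞, ∞]
  [-4, 0, ∞]
  [-11, -7, 0]
Key observation: every diagonal entry stays at the unit through all rounds, so no improving cycle exists.
Answer: CONVERGES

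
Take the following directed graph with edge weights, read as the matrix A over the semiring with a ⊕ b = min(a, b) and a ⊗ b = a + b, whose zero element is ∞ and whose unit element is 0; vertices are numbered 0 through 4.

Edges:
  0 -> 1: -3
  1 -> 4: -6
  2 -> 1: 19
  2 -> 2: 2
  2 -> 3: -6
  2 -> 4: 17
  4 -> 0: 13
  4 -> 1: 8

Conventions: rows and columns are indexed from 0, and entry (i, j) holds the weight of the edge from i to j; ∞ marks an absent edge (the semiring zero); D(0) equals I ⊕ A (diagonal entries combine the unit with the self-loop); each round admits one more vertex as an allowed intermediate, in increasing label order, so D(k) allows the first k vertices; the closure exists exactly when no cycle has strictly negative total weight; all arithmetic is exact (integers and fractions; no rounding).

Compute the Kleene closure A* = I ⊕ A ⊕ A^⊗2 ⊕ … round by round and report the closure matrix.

D(0):
  [0, -3, ∞, ∞, ∞]
  [∞, 0, ∞, ∞, -6]
  [∞, 19, 0, -6, 17]
  [∞, ∞, ∞, 0, ∞]
  [13, 8, ∞, ∞, 0]
D(1):
  [0, -3, ∞, ∞, ∞]
  [∞, 0, ∞, ∞, -6]
  [∞, 19, 0, -6, 17]
  [∞, ∞, ∞, 0, ∞]
  [13, 8, ∞, ∞, 0]
D(2):
  [0, -3, ∞, ∞, -9]
  [∞, 0, ∞, ∞, -6]
  [∞, 19, 0, -6, 13]
  [∞, ∞, ∞, 0, ∞]
  [13, 8, ∞, ∞, 0]
D(3):
  [0, -3, ∞, ∞, -9]
  [∞, 0, ∞, ∞, -6]
  [∞, 19, 0, -6, 13]
  [∞, ∞, ∞, 0, ∞]
  [13, 8, ∞, ∞, 0]
D(4):
  [0, -3, ∞, ∞, -9]
  [∞, 0, ∞, ∞, -6]
  [∞, 19, 0, -6, 13]
  [∞, ∞, ∞, 0, ∞]
  [13, 8, ∞, ∞, 0]
D(5):
  [0, -3, ∞, ∞, -9]
  [7, 0, ∞, ∞, -6]
  [26, 19, 0, -6, 13]
  [∞, ∞, ∞, 0, ∞]
  [13, 8, ∞, ∞, 0]
Answer: A* = [[0, -3, ∞, ∞, -9], [7, 0, ∞, ∞, -6], [26, 19, 0, -6, 13], [∞, ∞, ∞, 0, ∞], [13, 8, ∞, ∞, 0]]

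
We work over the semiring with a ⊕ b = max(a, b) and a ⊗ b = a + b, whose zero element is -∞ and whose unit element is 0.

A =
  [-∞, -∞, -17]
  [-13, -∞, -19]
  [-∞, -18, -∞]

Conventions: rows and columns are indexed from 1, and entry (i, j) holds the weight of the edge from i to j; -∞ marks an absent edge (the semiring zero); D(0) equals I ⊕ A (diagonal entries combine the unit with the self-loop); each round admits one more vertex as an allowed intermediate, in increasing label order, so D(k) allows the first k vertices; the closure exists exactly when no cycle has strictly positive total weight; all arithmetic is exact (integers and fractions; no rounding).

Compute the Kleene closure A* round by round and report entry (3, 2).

D(0):
  [0, -∞, -17]
  [-13, 0, -19]
  [-∞, -18, 0]
D(1):
  [0, -∞, -17]
  [-13, 0, -19]
  [-∞, -18, 0]
D(2):
  [0, -∞, -17]
  [-13, 0, -19]
  [-31, -18, 0]
D(3):
  [0, -35, -17]
  [-13, 0, -19]
  [-31, -18, 0]
Answer: A*[3][2] = -18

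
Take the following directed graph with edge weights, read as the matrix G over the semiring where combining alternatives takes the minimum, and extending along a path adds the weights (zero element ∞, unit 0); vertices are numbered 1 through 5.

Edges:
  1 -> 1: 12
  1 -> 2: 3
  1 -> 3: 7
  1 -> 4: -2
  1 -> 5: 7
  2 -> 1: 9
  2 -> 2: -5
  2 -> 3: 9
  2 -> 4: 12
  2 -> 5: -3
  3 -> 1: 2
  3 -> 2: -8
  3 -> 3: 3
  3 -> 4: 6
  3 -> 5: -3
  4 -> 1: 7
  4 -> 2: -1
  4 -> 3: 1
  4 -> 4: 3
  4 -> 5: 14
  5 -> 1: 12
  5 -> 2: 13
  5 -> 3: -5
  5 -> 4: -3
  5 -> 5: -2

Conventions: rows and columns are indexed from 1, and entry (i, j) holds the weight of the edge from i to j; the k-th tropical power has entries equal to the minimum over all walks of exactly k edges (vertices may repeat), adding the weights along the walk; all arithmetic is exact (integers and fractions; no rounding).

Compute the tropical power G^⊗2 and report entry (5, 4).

G^⊗2:
  [5, -3, -1, 1, 0]
  [4, -10, -8, -6, -8]
  [1, -13, -8, -6, -11]
  [3, -7, 4, 5, -4]
  [-3, -13, -7, -5, -8]
Key observation: the optimum is the walk 5->5->4, with weight (-2) + (-3) = -5.
Optimal value attained by: walk 5->5->4.
Answer: (G^⊗2)[5][4] = -5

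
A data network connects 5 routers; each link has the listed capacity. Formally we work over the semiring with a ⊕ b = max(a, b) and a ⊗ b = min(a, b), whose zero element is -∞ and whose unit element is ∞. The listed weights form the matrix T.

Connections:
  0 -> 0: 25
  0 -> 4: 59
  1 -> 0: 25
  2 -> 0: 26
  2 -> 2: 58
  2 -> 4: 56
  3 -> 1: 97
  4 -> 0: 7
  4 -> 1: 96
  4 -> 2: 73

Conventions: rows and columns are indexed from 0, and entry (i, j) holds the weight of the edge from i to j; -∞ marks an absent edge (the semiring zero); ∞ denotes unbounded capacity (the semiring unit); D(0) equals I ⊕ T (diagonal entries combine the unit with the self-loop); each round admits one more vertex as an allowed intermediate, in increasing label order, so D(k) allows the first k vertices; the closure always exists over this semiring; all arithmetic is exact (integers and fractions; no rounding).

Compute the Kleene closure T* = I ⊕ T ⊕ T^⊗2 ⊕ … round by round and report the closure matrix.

D(0):
  [∞, -∞, -∞, -∞, 59]
  [25, ∞, -∞, -∞, -∞]
  [26, -∞, ∞, -∞, 56]
  [-∞, 97, -∞, ∞, -∞]
  [7, 96, 73, -∞, ∞]
D(1):
  [∞, -∞, -∞, -∞, 59]
  [25, ∞, -∞, -∞, 25]
  [26, -∞, ∞, -∞, 56]
  [-∞, 97, -∞, ∞, -∞]
  [7, 96, 73, -∞, ∞]
D(2):
  [∞, -∞, -∞, -∞, 59]
  [25, ∞, -∞, -∞, 25]
  [26, -∞, ∞, -∞, 56]
  [25, 97, -∞, ∞, 25]
  [25, 96, 73, -∞, ∞]
D(3):
  [∞, -∞, -∞, -∞, 59]
  [25, ∞, -∞, -∞, 25]
  [26, -∞, ∞, -∞, 56]
  [25, 97, -∞, ∞, 25]
  [26, 96, 73, -∞, ∞]
D(4):
  [∞, -∞, -∞, -∞, 59]
  [25, ∞, -∞, -∞, 25]
  [26, -∞, ∞, -∞, 56]
  [25, 97, -∞, ∞, 25]
  [26, 96, 73, -∞, ∞]
D(5):
  [∞, 59, 59, -∞, 59]
  [25, ∞, 25, -∞, 25]
  [26, 56, ∞, -∞, 56]
  [25, 97, 25, ∞, 25]
  [26, 96, 73, -∞, ∞]
Answer: T* = [[∞, 59, 59, -∞, 59], [25, ∞, 25, -∞, 25], [26, 56, ∞, -∞, 56], [25, 97, 25, ∞, 25], [26, 96, 73, -∞, ∞]]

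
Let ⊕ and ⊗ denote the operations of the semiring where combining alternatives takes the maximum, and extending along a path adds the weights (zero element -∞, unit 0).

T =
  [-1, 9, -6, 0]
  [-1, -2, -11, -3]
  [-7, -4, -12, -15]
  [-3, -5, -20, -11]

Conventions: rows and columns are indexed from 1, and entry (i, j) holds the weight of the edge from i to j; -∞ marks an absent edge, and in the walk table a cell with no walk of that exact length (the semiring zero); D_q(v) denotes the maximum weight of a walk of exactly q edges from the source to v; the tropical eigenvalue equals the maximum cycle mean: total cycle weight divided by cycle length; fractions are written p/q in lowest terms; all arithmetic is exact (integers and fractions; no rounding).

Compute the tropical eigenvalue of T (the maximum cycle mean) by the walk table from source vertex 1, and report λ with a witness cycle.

q=0: [0, -∞, -∞, -∞]
q=1: [-1, 9, -6, 0]
q=2: [8, 8, -2, 6]
q=3: [7, 17, 2, 8]
q=4: [16, 16, 6, 14]
Optimal cycle mean attained by: cycle 1->2->1, total 9 + (-1), length 2.
Answer: λ = 4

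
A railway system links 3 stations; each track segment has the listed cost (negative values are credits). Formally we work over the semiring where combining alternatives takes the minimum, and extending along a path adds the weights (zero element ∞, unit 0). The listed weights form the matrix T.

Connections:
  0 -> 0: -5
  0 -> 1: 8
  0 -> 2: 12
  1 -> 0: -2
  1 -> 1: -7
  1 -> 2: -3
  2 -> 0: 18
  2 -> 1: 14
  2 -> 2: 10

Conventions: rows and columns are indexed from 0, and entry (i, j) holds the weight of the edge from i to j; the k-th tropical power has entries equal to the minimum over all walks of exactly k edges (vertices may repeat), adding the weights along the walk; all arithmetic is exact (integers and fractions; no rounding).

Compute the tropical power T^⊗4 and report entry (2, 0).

T^⊗2:
  [-10, 1, 5]
  [-9, -14, -10]
  [12, 7, 11]
T^⊗3:
  [-15, -6, -2]
  [-16, -21, -17]
  [5, 0, 4]
T^⊗4:
  [-20, -13, -9]
  [-23, -28, -24]
  [-2, -7, -3]
Key observation: the optimum is the walk 2->1->1->1->0, with weight 14 + (-7) + (-7) + (-2) = -2.
Optimal value attained by: walk 2->1->1->1->0.
Answer: (T^⊗4)[2][0] = -2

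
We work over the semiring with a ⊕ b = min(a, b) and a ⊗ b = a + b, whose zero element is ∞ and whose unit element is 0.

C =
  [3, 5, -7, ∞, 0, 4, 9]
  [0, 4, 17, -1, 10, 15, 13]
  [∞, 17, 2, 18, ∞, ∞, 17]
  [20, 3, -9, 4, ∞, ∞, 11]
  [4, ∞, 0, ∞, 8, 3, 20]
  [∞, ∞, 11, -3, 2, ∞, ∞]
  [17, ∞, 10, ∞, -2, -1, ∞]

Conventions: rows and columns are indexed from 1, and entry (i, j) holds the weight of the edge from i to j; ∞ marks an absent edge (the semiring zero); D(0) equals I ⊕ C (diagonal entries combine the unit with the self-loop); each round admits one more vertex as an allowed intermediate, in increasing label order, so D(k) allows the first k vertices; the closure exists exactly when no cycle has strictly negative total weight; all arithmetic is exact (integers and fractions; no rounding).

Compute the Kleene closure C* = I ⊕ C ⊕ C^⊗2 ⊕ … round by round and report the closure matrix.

D(0):
  [0, 5, -7, ∞, 0, 4, 9]
  [0, 0, 17, -1, 10, 15, 13]
  [∞, 17, 0, 18, ∞, ∞, 17]
  [20, 3, -9, 0, ∞, ∞, 11]
  [4, ∞, 0, ∞, 0, 3, 20]
  [∞, ∞, 11, -3, 2, 0, ∞]
  [17, ∞, 10, ∞, -2, -1, 0]
D(1):
  [0, 5, -7, ∞, 0, 4, 9]
  [0, 0, -7, -1, 0, 4, 9]
  [∞, 17, 0, 18, ∞, ∞, 17]
  [20, 3, -9, 0, 20, 24, 11]
  [4, 9, -3, ∞, 0, 3, 13]
  [∞, ∞, 11, -3, 2, 0, ∞]
  [17, 22, 10, ∞, -2, -1, 0]
D(2):
  [0, 5, -7, 4, 0, 4, 9]
  [0, 0, -7, -1, 0, 4, 9]
  [17, 17, 0, 16, 17, 21, 17]
  [3, 3, -9, 0, 3, 7, 11]
  [4, 9, -3, 8, 0, 3, 13]
  [∞, ∞, 11, -3, 2, 0, ∞]
  [17, 22, 10, 21, -2, -1, 0]
D(3):
  [0, 5, -7, 4, 0, 4, 9]
  [0, 0, -7, -1, 0, 4, 9]
  [17, 17, 0, 16, 17, 21, 17]
  [3, 3, -9, 0, 3, 7, 8]
  [4, 9, -3, 8, 0, 3, 13]
  [28, 28, 11, -3, 2, 0, 28]
  [17, 22, 10, 21, -2, -1, 0]
D(4):
  [0, 5, -7, 4, 0, 4, 9]
  [0, 0, -10, -1, 0, 4, 7]
  [17, 17, 0, 16, 17, 21, 17]
  [3, 3, -9, 0, 3, 7, 8]
  [4, 9, -3, 8, 0, 3, 13]
  [0, 0, -12, -3, 0, 0, 5]
  [17, 22, 10, 21, -2, -1, 0]
D(5):
  [0, 5, -7, 4, 0, 3, 9]
  [0, 0, -10, -1, 0, 3, 7]
  [17, 17, 0, 16, 17, 20, 17]
  [3, 3, -9, 0, 3, 6, 8]
  [4, 9, -3, 8, 0, 3, 13]
  [0, 0, -12, -3, 0, 0, 5]
  [2, 7, -5, 6, -2, -1, 0]
D(6):
  [0, 3, -9, 0, 0, 3, 8]
  [0, 0, -10, -1, 0, 3, 7]
  [17, 17, 0, 16, 17, 20, 17]
  [3, 3, -9, 0, 3, 6, 8]
  [3, 3, -9, 0, 0, 3, 8]
  [0, 0, -12, -3, 0, 0, 5]
  [-1, -1, -13, -4, -2, -1, 0]
D(7):
  [0, 3, -9, 0, 0, 3, 8]
  [0, 0, -10, -1, 0, 3, 7]
  [16, 16, 0, 13, 15, 16, 17]
  [3, 3, -9, 0, 3, 6, 8]
  [3, 3, -9, 0, 0, 3, 8]
  [0, 0, -12, -3, 0, 0, 5]
  [-1, -1, -13, -4, -2, -1, 0]
Answer: C* = [[0, 3, -9, 0, 0, 3, 8], [0, 0, -10, -1, 0, 3, 7], [16, 16, 0, 13, 15, 16, 17], [3, 3, -9, 0, 3, 6, 8], [3, 3, -9, 0, 0, 3, 8], [0, 0, -12, -3, 0, 0, 5], [-1, -1, -13, -4, -2, -1, 0]]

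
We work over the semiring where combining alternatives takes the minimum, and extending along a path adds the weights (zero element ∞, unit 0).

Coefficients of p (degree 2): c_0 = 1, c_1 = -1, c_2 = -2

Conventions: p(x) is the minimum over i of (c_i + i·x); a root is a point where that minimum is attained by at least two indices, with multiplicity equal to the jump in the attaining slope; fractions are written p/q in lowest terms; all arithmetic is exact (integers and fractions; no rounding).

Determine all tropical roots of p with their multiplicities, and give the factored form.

hull edge (i=0, c=1) to (i=1, c=-1): slope -2, span 1
hull edge (i=1, c=-1) to (i=2, c=-2): slope -1, span 1
Factored form: p(x) = -2 ⊗ (x ⊕ 1) ⊗ (x ⊕ 2)
Answer: roots = 1 (mult 1), 2 (mult 1)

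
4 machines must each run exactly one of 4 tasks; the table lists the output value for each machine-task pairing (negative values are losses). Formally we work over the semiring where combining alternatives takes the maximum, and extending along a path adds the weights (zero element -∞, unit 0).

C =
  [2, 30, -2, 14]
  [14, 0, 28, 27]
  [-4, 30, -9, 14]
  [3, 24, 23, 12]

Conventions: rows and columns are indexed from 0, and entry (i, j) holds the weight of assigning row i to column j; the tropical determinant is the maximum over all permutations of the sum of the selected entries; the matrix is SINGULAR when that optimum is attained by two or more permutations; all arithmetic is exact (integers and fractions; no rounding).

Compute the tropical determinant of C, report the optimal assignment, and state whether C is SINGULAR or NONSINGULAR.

σ = (0, 1, 2, 3): 2 + 0 + (-9) + 12 = 5
σ = (0, 1, 3, 2): 2 + 0 + 14 + 23 = 39
σ = (0, 2, 1, 3): 2 + 28 + 30 + 12 = 72
σ = (0, 2, 3, 1): 2 + 28 + 14 + 24 = 68
σ = (0, 3, 1, 2): 2 + 27 + 30 + 23 = 82
σ = (0, 3, 2, 1): 2 + 27 + (-9) + 24 = 44
σ = (1, 0, 2, 3): 30 + 14 + (-9) + 12 = 47
σ = (1, 0, 3, 2): 30 + 14 + 14 + 23 = 81
σ = (1, 2, 0, 3): 30 + 28 + (-4) + 12 = 66
σ = (1, 2, 3, 0): 30 + 28 + 14 + 3 = 75
σ = (1, 3, 0, 2): 30 + 27 + (-4) + 23 = 76
σ = (1, 3, 2, 0): 30 + 27 + (-9) + 3 = 51
σ = (2, 0, 1, 3): (-2) + 14 + 30 + 12 = 54
σ = (2, 0, 3, 1): (-2) + 14 + 14 + 24 = 50
σ = (2, 1, 0, 3): (-2) + 0 + (-4) + 12 = 6
σ = (2, 1, 3, 0): (-2) + 0 + 14 + 3 = 15
σ = (2, 3, 0, 1): (-2) + 27 + (-4) + 24 = 45
σ = (2, 3, 1, 0): (-2) + 27 + 30 + 3 = 58
σ = (3, 0, 1, 2): 14 + 14 + 30 + 23 = 81
σ = (3, 0, 2, 1): 14 + 14 + (-9) + 24 = 43
σ = (3, 1, 0, 2): 14 + 0 + (-4) + 23 = 33
σ = (3, 1, 2, 0): 14 + 0 + (-9) + 3 = 8
σ = (3, 2, 0, 1): 14 + 28 + (-4) + 24 = 62
σ = (3, 2, 1, 0): 14 + 28 + 30 + 3 = 75
Optimal value attained by: σ = (0, 3, 1, 2).
Answer: det⊕(C) = 82; verdict: NONSINGULAR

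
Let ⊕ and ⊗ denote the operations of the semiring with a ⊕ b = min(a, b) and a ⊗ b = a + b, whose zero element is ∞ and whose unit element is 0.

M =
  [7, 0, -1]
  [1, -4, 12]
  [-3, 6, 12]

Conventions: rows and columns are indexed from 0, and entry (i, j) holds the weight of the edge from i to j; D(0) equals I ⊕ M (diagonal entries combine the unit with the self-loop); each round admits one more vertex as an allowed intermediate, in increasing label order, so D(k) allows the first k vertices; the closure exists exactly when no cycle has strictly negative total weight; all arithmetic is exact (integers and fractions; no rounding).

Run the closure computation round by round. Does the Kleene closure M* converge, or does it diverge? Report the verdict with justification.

Detection: at round 0, diagonal entry (1, 1) turns strictly negative.
Key observation: the cycle 1->1 has total weight (-4), which is strictly negative.
Answer: DIVERGES — negative cycle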